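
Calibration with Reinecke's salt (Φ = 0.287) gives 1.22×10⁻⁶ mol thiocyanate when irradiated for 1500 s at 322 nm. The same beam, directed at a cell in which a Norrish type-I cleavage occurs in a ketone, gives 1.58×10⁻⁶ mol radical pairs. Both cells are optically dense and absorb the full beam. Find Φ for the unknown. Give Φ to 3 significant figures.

Photons absorbed by the actinometer: 1.22×10⁻⁶ / 0.287 = 4.251×10⁻⁶ mol.
Φ(unknown) = 1.58×10⁻⁶ / 4.251×10⁻⁶ = 0.372.

Φ = 0.372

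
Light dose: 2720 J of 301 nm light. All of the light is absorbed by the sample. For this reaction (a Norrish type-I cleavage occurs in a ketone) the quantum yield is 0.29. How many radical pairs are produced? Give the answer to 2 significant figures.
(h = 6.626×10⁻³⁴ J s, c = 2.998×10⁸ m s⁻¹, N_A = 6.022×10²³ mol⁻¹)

1.2×10²¹ radical pairs

Photon energy at 301 nm: hc/λ = (6.626×10⁻³⁴)(2.998×10⁸)/(301×10⁻⁹) = 6.600×10⁻¹⁹ J.
Photons incident: 2720 / 6.600×10⁻¹⁹ = 4.121×10²¹, i.e. 4.121×10²¹/6.022×10²³ = 0.006843 mol.
Product: Φ × n_abs = 0.29 × 0.006843 = 0.001984 mol.
As a count: 0.001984 × 6.022×10²³ = 1.2×10²¹.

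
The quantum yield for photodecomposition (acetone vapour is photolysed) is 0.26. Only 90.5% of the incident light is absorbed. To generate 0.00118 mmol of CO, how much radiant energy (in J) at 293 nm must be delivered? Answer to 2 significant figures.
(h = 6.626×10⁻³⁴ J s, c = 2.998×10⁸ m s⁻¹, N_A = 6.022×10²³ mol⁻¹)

Product: 0.00118 mmol = 1.18×10⁻⁶ mol.
Photons that must be absorbed: 1.18×10⁻⁶ / 0.26 = 4.538×10⁻⁶ mol.
Incident photons needed: 4.538×10⁻⁶ / 0.905 = 5.014×10⁻⁶ mol.
Photon energy: hc/λ = 6.780×10⁻¹⁹ J; per mole, 4.083×10⁵ J mol⁻¹.
Energy required: 5.014×10⁻⁶ × 4.083×10⁵ = 2.0 J.

2.0 J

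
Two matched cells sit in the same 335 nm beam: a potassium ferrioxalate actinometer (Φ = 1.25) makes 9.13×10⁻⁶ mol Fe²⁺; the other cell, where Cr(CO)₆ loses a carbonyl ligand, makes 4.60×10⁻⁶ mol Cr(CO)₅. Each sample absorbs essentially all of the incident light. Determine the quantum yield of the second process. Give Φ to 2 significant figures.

Photons absorbed by the actinometer: 9.13×10⁻⁶ / 1.25 = 7.304×10⁻⁶ mol.
Φ(unknown) = 4.60×10⁻⁶ / 7.304×10⁻⁶ = 0.63.

Φ = 0.63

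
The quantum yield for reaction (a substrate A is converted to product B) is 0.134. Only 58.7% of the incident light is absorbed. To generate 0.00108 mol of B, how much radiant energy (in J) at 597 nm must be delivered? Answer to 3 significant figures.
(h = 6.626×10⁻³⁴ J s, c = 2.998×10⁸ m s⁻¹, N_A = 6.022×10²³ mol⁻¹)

2750 J

Photons that must be absorbed: 0.00108 / 0.134 = 0.008060 mol.
Incident photons needed: 0.008060 / 0.587 = 0.01373 mol.
Photon energy: hc/λ = 3.327×10⁻¹⁹ J; per mole, 2.004×10⁵ J mol⁻¹.
Energy required: 0.01373 × 2.004×10⁵ = 2750 J.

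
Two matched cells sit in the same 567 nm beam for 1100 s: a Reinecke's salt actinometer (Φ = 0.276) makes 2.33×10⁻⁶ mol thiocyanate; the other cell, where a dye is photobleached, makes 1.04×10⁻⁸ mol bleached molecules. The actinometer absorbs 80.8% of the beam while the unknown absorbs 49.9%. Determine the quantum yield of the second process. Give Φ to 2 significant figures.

Photons absorbed by the actinometer: 2.33×10⁻⁶ / 0.276 = 8.442×10⁻⁶ mol.
Incident flux: 8.442×10⁻⁶ / 0.808 = 1.045×10⁻⁵ einstein.
Absorbed by unknown: 0.499 × 1.045×10⁻⁵ = 5.215×10⁻⁶ mol.
Φ(unknown) = 1.04×10⁻⁸ / 5.215×10⁻⁶ = 0.0020.

Φ = 0.0020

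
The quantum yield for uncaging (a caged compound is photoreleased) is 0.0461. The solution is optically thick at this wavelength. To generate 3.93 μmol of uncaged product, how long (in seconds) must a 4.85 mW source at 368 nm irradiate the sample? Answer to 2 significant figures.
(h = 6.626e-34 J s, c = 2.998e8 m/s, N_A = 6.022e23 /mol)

Product: 3.93 μmol = 3.93e-6 mol.
Photons that must be absorbed: 3.93e-6 / 0.0461 = 8.525e-5 mol.
Photon energy: hc/λ = 5.398e-19 J; per mole, 3.251e5 J mol⁻¹.
Energy required: 8.525e-5 × 3.251e5 = 27.71 J.
Time: 27.71 J / 0.00485 W = 5700 s.

t ≈ 5700 s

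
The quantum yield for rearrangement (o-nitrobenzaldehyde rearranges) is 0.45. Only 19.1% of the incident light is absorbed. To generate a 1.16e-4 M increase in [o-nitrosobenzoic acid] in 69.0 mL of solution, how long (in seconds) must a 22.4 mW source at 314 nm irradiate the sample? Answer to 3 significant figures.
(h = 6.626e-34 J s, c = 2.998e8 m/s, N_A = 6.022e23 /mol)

t ≈ 1580 s

Product: (1.16e-4 M)(0.069 L) = 8.004e-6 mol.
Photons that must be absorbed: 8.004e-6 / 0.45 = 1.779e-5 mol.
Incident photons needed: 1.779e-5 / 0.191 = 9.314e-5 mol.
Photon energy: hc/λ = 6.326e-19 J; per mole, 3.810e5 J mol⁻¹.
Energy required: 9.314e-5 × 3.810e5 = 35.49 J.
Time: 35.49 J / 0.0224 W = 1580 s.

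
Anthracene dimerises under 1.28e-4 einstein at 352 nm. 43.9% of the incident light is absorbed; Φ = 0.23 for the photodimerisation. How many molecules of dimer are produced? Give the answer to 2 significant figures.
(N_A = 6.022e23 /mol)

7.8e18 molecules

Photons absorbed: 0.439 × 1.28e-4 = 5.619e-5 mol.
Product: Φ × n_abs = 0.23 × 5.619e-5 = 1.292e-5 mol.
As a count: 1.292e-5 × 6.022e23 = 7.8e18.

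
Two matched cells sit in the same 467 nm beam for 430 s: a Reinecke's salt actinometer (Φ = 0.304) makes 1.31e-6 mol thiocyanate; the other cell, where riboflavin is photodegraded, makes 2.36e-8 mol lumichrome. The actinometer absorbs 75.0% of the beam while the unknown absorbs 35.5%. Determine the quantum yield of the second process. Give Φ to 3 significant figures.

Φ = 0.0116

Photons absorbed by the actinometer: 1.31e-6 / 0.304 = 4.309e-6 mol.
Incident flux: 4.309e-6 / 0.750 = 5.745e-6 einstein.
Absorbed by unknown: 0.355 × 5.745e-6 = 2.039e-6 mol.
Φ(unknown) = 2.36e-8 / 2.039e-6 = 0.0116.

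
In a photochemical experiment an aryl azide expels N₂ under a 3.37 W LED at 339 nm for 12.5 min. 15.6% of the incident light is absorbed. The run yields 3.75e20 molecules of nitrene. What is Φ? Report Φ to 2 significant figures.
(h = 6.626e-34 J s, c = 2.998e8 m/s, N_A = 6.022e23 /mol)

Φ = 0.56

Product: 3.75e20 / 6.022e23 = 6.227e-4 mol.
Photon energy at 339 nm: hc/λ = (6.626e-34)(2.998e8)/(339e-9) = 5.860e-19 J.
Energy delivered: (3.37 W)(750 s) = 2528 J.
Photons incident: 2528 / 5.860e-19 = 4.314e21, i.e. 4.314e21/6.022e23 = 0.007164 mol.
Photons absorbed: 0.156 × 0.007164 = 0.001118 mol.
Φ = 6.227e-4 mol / 0.001118 mol photons = 0.56.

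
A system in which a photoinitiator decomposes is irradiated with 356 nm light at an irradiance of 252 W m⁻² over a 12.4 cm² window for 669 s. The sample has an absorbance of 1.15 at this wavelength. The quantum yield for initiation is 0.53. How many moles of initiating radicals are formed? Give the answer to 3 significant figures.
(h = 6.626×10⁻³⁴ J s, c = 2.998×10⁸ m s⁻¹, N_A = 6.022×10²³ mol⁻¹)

3.06×10⁻⁴ mol

Photon energy at 356 nm: hc/λ = (6.626×10⁻³⁴)(2.998×10⁸)/(356×10⁻⁹) = 5.580×10⁻¹⁹ J.
Energy delivered: (252 W m⁻²)(12.4×10⁻⁴ m²)(669 s) = 209.0 J.
Photons incident: 209.0 / 5.580×10⁻¹⁹ = 3.746×10²⁰, i.e. 3.746×10²⁰/6.022×10²³ = 6.221×10⁻⁴ mol.
Fraction absorbed: 1 − 10^(−1.15) = 0.9292.
Photons absorbed: 0.9292 × 6.221×10⁻⁴ = 5.781×10⁻⁴ mol.
Product: Φ × n_abs = 0.53 × 5.781×10⁻⁴ = 3.064×10⁻⁴ mol.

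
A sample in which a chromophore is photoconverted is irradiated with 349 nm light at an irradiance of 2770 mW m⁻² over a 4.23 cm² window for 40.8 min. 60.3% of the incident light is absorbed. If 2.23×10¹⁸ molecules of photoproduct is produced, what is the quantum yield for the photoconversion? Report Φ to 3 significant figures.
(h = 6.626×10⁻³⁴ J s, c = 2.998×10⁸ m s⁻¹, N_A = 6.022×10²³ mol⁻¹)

Product: 2.23×10¹⁸ / 6.022×10²³ = 3.703×10⁻⁶ mol.
Photon energy at 349 nm: hc/λ = (6.626×10⁻³⁴)(2.998×10⁸)/(349×10⁻⁹) = 5.692×10⁻¹⁹ J.
Energy delivered: (2770 mW m⁻²)(4.23×10⁻⁴ m²)(2448 s) = 2.868 J.
Photons incident: 2.868 / 5.692×10⁻¹⁹ = 5.039×10¹⁸, i.e. 5.039×10¹⁸/6.022×10²³ = 8.368×10⁻⁶ mol.
Photons absorbed: 0.603 × 8.368×10⁻⁶ = 5.046×10⁻⁶ mol.
Φ = 3.703×10⁻⁶ mol / 5.046×10⁻⁶ mol photons = 0.734.

Φ = 0.734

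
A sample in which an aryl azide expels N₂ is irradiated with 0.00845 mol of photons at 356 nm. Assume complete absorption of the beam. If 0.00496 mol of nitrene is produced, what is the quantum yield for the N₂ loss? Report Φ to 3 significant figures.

Φ = 0.587

Φ = 0.00496 mol / 0.00845 mol photons = 0.587.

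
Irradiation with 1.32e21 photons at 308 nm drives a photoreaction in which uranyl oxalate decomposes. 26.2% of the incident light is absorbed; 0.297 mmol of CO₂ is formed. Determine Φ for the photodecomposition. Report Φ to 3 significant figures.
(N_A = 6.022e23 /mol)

Product: 0.297 mmol = 2.97e-4 mol.
Moles of photons: 1.32e21 / 6.022e23 = 0.002192 mol.
Photons absorbed: 0.262 × 0.002192 = 5.743e-4 mol.
Φ = 2.97e-4 mol / 5.743e-4 mol photons = 0.517.

Φ = 0.517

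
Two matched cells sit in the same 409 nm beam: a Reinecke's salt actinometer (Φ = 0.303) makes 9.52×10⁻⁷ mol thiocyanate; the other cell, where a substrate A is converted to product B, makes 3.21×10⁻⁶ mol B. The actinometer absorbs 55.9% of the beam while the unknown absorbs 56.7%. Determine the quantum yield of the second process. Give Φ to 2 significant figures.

Φ = 1.0

Photons absorbed by the actinometer: 9.52×10⁻⁷ / 0.303 = 3.142×10⁻⁶ mol.
Incident flux: 3.142×10⁻⁶ / 0.559 = 5.621×10⁻⁶ einstein.
Absorbed by unknown: 0.567 × 5.621×10⁻⁶ = 3.187×10⁻⁶ mol.
Φ(unknown) = 3.21×10⁻⁶ / 3.187×10⁻⁶ = 1.0.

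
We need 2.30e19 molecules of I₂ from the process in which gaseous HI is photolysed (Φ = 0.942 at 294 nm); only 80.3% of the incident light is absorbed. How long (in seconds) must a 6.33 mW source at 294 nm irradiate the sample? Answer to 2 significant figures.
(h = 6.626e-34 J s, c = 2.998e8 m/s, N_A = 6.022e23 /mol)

t ≈ 3200 s

Product: 2.30e19 / 6.022e23 = 3.819e-5 mol.
Photons that must be absorbed: 3.819e-5 / 0.942 = 4.054e-5 mol.
Incident photons needed: 4.054e-5 / 0.803 = 5.049e-5 mol.
Photon energy: hc/λ = 6.757e-19 J; per mole, 4.069e5 J mol⁻¹.
Energy required: 5.049e-5 × 4.069e5 = 20.54 J.
Time: 20.54 J / 0.00633 W = 3200 s.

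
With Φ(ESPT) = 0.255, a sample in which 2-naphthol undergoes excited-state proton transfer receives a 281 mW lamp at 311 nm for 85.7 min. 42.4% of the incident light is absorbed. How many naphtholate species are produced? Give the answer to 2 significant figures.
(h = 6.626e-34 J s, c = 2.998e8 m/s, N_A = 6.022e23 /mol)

2.4e20 species

Photon energy at 311 nm: hc/λ = (6.626e-34)(2.998e8)/(311e-9) = 6.387e-19 J.
Energy delivered: (281 mW)(5142 s) = 1445 J.
Photons incident: 1445 / 6.387e-19 = 2.262e21, i.e. 2.262e21/6.022e23 = 0.003756 mol.
Photons absorbed: 0.424 × 0.003756 = 0.001593 mol.
Product: Φ × n_abs = 0.255 × 0.001593 = 4.062e-4 mol.
As a count: 4.062e-4 × 6.022e23 = 2.4e20.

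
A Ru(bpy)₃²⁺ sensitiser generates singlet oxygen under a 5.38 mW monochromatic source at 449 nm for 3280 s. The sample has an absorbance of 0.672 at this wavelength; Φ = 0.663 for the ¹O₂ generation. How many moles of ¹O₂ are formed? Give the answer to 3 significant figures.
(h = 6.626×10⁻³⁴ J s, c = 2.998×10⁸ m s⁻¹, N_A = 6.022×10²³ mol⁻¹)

3.46×10⁻⁵ mol

Photon energy at 449 nm: hc/λ = (6.626×10⁻³⁴)(2.998×10⁸)/(449×10⁻⁹) = 4.424×10⁻¹⁹ J.
Energy delivered: (5.38 mW)(3280 s) = 17.65 J.
Photons incident: 17.65 / 4.424×10⁻¹⁹ = 3.990×10¹⁹, i.e. 3.990×10¹⁹/6.022×10²³ = 6.626×10⁻⁵ mol.
Fraction absorbed: 1 − 10^(−0.672) = 0.7872.
Photons absorbed: 0.7872 × 6.626×10⁻⁵ = 5.216×10⁻⁵ mol.
Product: Φ × n_abs = 0.663 × 5.216×10⁻⁵ = 3.458×10⁻⁵ mol.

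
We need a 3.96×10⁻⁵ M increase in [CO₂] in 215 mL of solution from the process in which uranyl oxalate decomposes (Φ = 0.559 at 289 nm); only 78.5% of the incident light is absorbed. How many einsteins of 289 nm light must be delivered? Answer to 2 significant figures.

Product: (3.96×10⁻⁵ M)(0.215 L) = 8.514×10⁻⁶ mol.
Photons that must be absorbed: 8.514×10⁻⁶ / 0.559 = 1.523×10⁻⁵ mol.
Incident photons needed: 1.523×10⁻⁵ / 0.785 = 1.940×10⁻⁵ mol.

1.9×10⁻⁵ einstein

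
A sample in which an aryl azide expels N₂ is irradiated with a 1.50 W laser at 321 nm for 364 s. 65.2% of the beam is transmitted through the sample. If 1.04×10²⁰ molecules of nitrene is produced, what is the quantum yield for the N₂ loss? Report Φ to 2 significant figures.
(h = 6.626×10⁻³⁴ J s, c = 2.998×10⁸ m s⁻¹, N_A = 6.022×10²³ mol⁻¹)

Φ = 0.34

Product: 1.04×10²⁰ / 6.022×10²³ = 1.727×10⁻⁴ mol.
Photon energy at 321 nm: hc/λ = (6.626×10⁻³⁴)(2.998×10⁸)/(321×10⁻⁹) = 6.188×10⁻¹⁹ J.
Energy delivered: (1.50 W)(364 s) = 546.0 J.
Photons incident: 546.0 / 6.188×10⁻¹⁹ = 8.824×10²⁰, i.e. 8.824×10²⁰/6.022×10²³ = 0.001465 mol.
Fraction absorbed: 1 − 65.2/100 = 0.3480.
Photons absorbed: 0.3480 × 0.001465 = 5.098×10⁻⁴ mol.
Φ = 1.727×10⁻⁴ mol / 5.098×10⁻⁴ mol photons = 0.34.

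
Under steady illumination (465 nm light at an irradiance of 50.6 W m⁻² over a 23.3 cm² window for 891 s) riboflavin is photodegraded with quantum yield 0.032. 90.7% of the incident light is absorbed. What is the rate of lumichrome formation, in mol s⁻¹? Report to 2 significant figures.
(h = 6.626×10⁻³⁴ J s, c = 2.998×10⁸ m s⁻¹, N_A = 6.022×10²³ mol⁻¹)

Photon energy at 465 nm: hc/λ = (6.626×10⁻³⁴)(2.998×10⁸)/(465×10⁻⁹) = 4.272×10⁻¹⁹ J.
Energy delivered: (50.6 W m⁻²)(23.3×10⁻⁴ m²)(891 s) = 105.0 J.
Photons incident: 105.0 / 4.272×10⁻¹⁹ = 2.458×10²⁰, i.e. 2.458×10²⁰/6.022×10²³ = 4.082×10⁻⁴ mol.
Photons absorbed: 0.907 × 4.082×10⁻⁴ = 3.702×10⁻⁴ mol.
Product formed: 0.032 × 3.702×10⁻⁴ = 1.185×10⁻⁵ mol.
Rate: 1.185×10⁻⁵ / 891 s = 1.3×10⁻⁸ mol s⁻¹.

1.3×10⁻⁸ mol s⁻¹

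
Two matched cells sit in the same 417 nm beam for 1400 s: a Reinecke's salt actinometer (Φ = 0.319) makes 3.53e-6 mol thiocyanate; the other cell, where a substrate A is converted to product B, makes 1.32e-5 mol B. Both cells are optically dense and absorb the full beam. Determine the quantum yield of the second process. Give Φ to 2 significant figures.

Photons absorbed by the actinometer: 3.53e-6 / 0.319 = 1.107e-5 mol.
Φ(unknown) = 1.32e-5 / 1.107e-5 = 1.2.

Φ = 1.2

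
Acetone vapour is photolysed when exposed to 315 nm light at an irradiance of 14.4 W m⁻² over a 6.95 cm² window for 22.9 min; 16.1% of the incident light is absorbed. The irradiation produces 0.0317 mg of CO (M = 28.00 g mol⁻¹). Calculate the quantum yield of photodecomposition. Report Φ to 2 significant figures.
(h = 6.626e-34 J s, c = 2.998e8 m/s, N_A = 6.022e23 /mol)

Product: 0.0317 mg / 28.00 g mol⁻¹ = 1.132e-6 mol.
Photon energy at 315 nm: hc/λ = (6.626e-34)(2.998e8)/(315e-9) = 6.306e-19 J.
Energy delivered: (14.4 W m⁻²)(6.95e-4 m²)(1374 s) = 13.75 J.
Photons incident: 13.75 / 6.306e-19 = 2.180e19, i.e. 2.180e19/6.022e23 = 3.620e-5 mol.
Photons absorbed: 0.161 × 3.620e-5 = 5.828e-6 mol.
Φ = 1.132e-6 mol / 5.828e-6 mol photons = 0.19.

Φ = 0.19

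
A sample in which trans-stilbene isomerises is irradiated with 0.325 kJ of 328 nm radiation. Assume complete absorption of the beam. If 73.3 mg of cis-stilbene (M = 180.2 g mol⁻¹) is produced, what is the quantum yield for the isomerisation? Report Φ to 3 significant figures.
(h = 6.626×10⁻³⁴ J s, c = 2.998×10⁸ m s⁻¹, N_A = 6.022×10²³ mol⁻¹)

Φ = 0.456

Product: 73.3 mg / 180.2 g mol⁻¹ = 4.068×10⁻⁴ mol.
Photon energy at 328 nm: hc/λ = (6.626×10⁻³⁴)(2.998×10⁸)/(328×10⁻⁹) = 6.056×10⁻¹⁹ J.
Incident energy: 0.325 kJ = 325 J.
Photons incident: 325 / 6.056×10⁻¹⁹ = 5.367×10²⁰, i.e. 5.367×10²⁰/6.022×10²³ = 8.912×10⁻⁴ mol.
Φ = 4.068×10⁻⁴ mol / 8.912×10⁻⁴ mol photons = 0.456.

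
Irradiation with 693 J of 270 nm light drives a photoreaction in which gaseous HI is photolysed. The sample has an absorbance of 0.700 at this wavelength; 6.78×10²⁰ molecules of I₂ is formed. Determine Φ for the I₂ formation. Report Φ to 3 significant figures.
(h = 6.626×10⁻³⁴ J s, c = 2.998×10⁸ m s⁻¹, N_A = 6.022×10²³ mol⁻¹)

Φ = 0.899

Product: 6.78×10²⁰ / 6.022×10²³ = 0.001126 mol.
Photon energy at 270 nm: hc/λ = (6.626×10⁻³⁴)(2.998×10⁸)/(270×10⁻⁹) = 7.357×10⁻¹⁹ J.
Photons incident: 693 / 7.357×10⁻¹⁹ = 9.420×10²⁰, i.e. 9.420×10²⁰/6.022×10²³ = 0.001564 mol.
Fraction absorbed: 1 − 10^(−0.700) = 0.8005.
Photons absorbed: 0.8005 × 0.001564 = 0.001252 mol.
Φ = 0.001126 mol / 0.001252 mol photons = 0.899.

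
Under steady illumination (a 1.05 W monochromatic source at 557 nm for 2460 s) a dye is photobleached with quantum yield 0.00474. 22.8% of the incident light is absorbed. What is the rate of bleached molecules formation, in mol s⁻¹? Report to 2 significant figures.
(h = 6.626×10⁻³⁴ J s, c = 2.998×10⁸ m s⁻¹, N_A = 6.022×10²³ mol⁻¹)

Photon energy at 557 nm: hc/λ = (6.626×10⁻³⁴)(2.998×10⁸)/(557×10⁻⁹) = 3.566×10⁻¹⁹ J.
Energy delivered: (1.05 W)(2460 s) = 2583 J.
Photons incident: 2583 / 3.566×10⁻¹⁹ = 7.243×10²¹, i.e. 7.243×10²¹/6.022×10²³ = 0.01203 mol.
Photons absorbed: 0.228 × 0.01203 = 0.002743 mol.
Product formed: 0.00474 × 0.002743 = 1.300×10⁻⁵ mol.
Rate: 1.300×10⁻⁵ / 2460 s = 5.3×10⁻⁹ mol s⁻¹.

5.3×10⁻⁹ mol s⁻¹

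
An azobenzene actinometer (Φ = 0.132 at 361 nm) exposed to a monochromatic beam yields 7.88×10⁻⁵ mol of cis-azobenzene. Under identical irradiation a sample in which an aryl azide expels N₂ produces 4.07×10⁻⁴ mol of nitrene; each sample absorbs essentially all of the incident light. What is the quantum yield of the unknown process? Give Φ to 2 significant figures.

Photons absorbed by the actinometer: 7.88×10⁻⁵ / 0.132 = 5.970×10⁻⁴ mol.
Φ(unknown) = 4.07×10⁻⁴ / 5.970×10⁻⁴ = 0.68.

Φ = 0.68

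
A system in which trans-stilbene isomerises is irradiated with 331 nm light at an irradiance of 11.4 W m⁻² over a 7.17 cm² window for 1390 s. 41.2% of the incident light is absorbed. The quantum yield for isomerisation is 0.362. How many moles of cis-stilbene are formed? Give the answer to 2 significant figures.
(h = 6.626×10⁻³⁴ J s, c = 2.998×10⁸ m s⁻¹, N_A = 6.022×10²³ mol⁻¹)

Photon energy at 331 nm: hc/λ = (6.626×10⁻³⁴)(2.998×10⁸)/(331×10⁻⁹) = 6.001×10⁻¹⁹ J.
Energy delivered: (11.4 W m⁻²)(7.17×10⁻⁴ m²)(1390 s) = 11.36 J.
Photons incident: 11.36 / 6.001×10⁻¹⁹ = 1.893×10¹⁹, i.e. 1.893×10¹⁹/6.022×10²³ = 3.143×10⁻⁵ mol.
Photons absorbed: 0.412 × 3.143×10⁻⁵ = 1.295×10⁻⁵ mol.
Product: Φ × n_abs = 0.362 × 1.295×10⁻⁵ = 4.688×10⁻⁶ mol.

4.7×10⁻⁶ mol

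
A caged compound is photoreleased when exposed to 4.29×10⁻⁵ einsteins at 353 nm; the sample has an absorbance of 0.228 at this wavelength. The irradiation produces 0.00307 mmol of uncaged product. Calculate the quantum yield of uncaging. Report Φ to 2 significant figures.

Product: 0.00307 mmol = 3.07×10⁻⁶ mol.
Fraction absorbed: 1 − 10^(−0.228) = 0.4084.
Photons absorbed: 0.4084 × 4.29×10⁻⁵ = 1.752×10⁻⁵ mol.
Φ = 3.07×10⁻⁶ mol / 1.752×10⁻⁵ mol photons = 0.18.

Φ = 0.18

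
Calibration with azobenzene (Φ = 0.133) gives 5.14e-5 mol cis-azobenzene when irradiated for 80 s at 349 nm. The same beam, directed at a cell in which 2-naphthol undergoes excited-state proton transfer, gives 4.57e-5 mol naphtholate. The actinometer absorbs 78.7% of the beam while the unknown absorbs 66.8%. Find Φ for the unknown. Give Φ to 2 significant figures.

Φ = 0.14

Photons absorbed by the actinometer: 5.14e-5 / 0.133 = 3.865e-4 mol.
Incident flux: 3.865e-4 / 0.787 = 4.911e-4 einstein.
Absorbed by unknown: 0.668 × 4.911e-4 = 3.281e-4 mol.
Φ(unknown) = 4.57e-5 / 3.281e-4 = 0.14.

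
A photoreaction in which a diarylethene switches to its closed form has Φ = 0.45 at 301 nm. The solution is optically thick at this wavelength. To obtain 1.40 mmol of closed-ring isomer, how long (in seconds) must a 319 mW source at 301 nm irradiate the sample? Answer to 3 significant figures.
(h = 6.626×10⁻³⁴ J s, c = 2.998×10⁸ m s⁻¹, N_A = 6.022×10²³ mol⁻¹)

Product: 1.40 mmol = 0.00140 mol.
Photons that must be absorbed: 0.00140 / 0.45 = 0.003111 mol.
Photon energy: hc/λ = 6.600×10⁻¹⁹ J; per mole, 3.975×10⁵ J mol⁻¹.
Energy required: 0.003111 × 3.975×10⁵ = 1237 J.
Time: 1237 J / 0.319 W = 3880 s.

t ≈ 3880 s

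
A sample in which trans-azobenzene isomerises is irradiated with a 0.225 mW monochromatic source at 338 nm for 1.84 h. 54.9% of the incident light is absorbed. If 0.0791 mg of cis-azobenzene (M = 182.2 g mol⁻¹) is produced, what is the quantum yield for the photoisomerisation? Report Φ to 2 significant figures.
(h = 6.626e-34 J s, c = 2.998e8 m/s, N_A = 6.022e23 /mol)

Product: 0.0791 mg / 182.2 g mol⁻¹ = 4.341e-7 mol.
Photon energy at 338 nm: hc/λ = (6.626e-34)(2.998e8)/(338e-9) = 5.877e-19 J.
Energy delivered: (0.225 mW)(6624 s) = 1.490 J.
Photons incident: 1.490 / 5.877e-19 = 2.535e18, i.e. 2.535e18/6.022e23 = 4.210e-6 mol.
Photons absorbed: 0.549 × 4.210e-6 = 2.311e-6 mol.
Φ = 4.341e-7 mol / 2.311e-6 mol photons = 0.19.

Φ = 0.19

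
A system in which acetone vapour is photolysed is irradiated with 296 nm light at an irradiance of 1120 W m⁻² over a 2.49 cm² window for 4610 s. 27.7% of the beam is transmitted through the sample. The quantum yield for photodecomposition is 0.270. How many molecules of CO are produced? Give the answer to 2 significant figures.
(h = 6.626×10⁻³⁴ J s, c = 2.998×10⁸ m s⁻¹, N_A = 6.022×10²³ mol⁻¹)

Photon energy at 296 nm: hc/λ = (6.626×10⁻³⁴)(2.998×10⁸)/(296×10⁻⁹) = 6.711×10⁻¹⁹ J.
Energy delivered: (1120 W m⁻²)(2.49×10⁻⁴ m²)(4610 s) = 1286 J.
Photons incident: 1286 / 6.711×10⁻¹⁹ = 1.916×10²¹, i.e. 1.916×10²¹/6.022×10²³ = 0.003182 mol.
Fraction absorbed: 1 − 27.7/100 = 0.7230.
Photons absorbed: 0.7230 × 0.003182 = 0.002301 mol.
Product: Φ × n_abs = 0.270 × 0.002301 = 6.213×10⁻⁴ mol.
As a count: 6.213×10⁻⁴ × 6.022×10²³ = 3.7×10²⁰.

3.7×10²⁰ molecules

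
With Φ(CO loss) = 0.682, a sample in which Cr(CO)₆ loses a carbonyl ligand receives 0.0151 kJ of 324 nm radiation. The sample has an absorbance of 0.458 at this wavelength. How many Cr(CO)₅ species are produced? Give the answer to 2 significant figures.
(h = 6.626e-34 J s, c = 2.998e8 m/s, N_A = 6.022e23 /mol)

1.1e19 species

Photon energy at 324 nm: hc/λ = (6.626e-34)(2.998e8)/(324e-9) = 6.131e-19 J.
Incident energy: 0.0151 kJ = 15.1 J.
Photons incident: 15.1 / 6.131e-19 = 2.463e19, i.e. 2.463e19/6.022e23 = 4.090e-5 mol.
Fraction absorbed: 1 − 10^(−0.458) = 0.6517.
Photons absorbed: 0.6517 × 4.090e-5 = 2.665e-5 mol.
Product: Φ × n_abs = 0.682 × 2.665e-5 = 1.818e-5 mol.
As a count: 1.818e-5 × 6.022e23 = 1.1e19.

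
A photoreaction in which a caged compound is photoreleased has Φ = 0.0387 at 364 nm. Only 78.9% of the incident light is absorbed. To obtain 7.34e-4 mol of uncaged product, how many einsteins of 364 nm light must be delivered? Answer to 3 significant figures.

Photons that must be absorbed: 7.34e-4 / 0.0387 = 0.01897 mol.
Incident photons needed: 0.01897 / 0.789 = 0.02404 mol.

0.0240 einstein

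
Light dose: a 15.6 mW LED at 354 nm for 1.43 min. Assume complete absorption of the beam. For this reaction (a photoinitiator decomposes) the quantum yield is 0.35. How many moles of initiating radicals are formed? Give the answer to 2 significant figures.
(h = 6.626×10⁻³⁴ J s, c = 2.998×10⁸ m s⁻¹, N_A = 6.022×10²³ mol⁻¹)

1.4×10⁻⁶ mol

Photon energy at 354 nm: hc/λ = (6.626×10⁻³⁴)(2.998×10⁸)/(354×10⁻⁹) = 5.612×10⁻¹⁹ J.
Energy delivered: (15.6 mW)(85.8 s) = 1.338 J.
Photons incident: 1.338 / 5.612×10⁻¹⁹ = 2.384×10¹⁸, i.e. 2.384×10¹⁸/6.022×10²³ = 3.959×10⁻⁶ mol.
Product: Φ × n_abs = 0.35 × 3.959×10⁻⁶ = 1.386×10⁻⁶ mol.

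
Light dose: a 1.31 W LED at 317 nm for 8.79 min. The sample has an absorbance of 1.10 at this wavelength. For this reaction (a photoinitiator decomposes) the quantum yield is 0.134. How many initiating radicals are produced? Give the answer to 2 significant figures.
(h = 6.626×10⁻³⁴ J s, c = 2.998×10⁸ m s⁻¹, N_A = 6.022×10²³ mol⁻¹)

Photon energy at 317 nm: hc/λ = (6.626×10⁻³⁴)(2.998×10⁸)/(317×10⁻⁹) = 6.266×10⁻¹⁹ J.
Energy delivered: (1.31 W)(527.4 s) = 690.9 J.
Photons incident: 690.9 / 6.266×10⁻¹⁹ = 1.103×10²¹, i.e. 1.103×10²¹/6.022×10²³ = 0.001832 mol.
Fraction absorbed: 1 − 10^(−1.10) = 0.9206.
Photons absorbed: 0.9206 × 0.001832 = 0.001687 mol.
Product: Φ × n_abs = 0.134 × 0.001687 = 2.261×10⁻⁴ mol.
As a count: 2.261×10⁻⁴ × 6.022×10²³ = 1.4×10²⁰.

1.4×10²⁰ initiating radicals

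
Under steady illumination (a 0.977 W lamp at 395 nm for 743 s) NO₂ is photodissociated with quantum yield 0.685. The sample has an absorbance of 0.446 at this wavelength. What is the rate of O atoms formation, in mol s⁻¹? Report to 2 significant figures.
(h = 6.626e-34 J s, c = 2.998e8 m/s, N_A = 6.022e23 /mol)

Photon energy at 395 nm: hc/λ = (6.626e-34)(2.998e8)/(395e-9) = 5.029e-19 J.
Energy delivered: (0.977 W)(743 s) = 725.9 J.
Photons incident: 725.9 / 5.029e-19 = 1.443e21, i.e. 1.443e21/6.022e23 = 0.002396 mol.
Fraction absorbed: 1 − 10^(−0.446) = 0.6419.
Photons absorbed: 0.6419 × 0.002396 = 0.001538 mol.
Product formed: 0.685 × 0.001538 = 0.001054 mol.
Rate: 0.001054 / 743 s = 1.4e-6 mol s⁻¹.

1.4e-6 mol s⁻¹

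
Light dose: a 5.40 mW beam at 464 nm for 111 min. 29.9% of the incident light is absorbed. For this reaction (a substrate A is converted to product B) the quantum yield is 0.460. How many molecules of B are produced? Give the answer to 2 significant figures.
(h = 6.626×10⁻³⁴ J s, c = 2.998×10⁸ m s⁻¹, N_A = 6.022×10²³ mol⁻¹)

1.2×10¹⁹ molecules

Photon energy at 464 nm: hc/λ = (6.626×10⁻³⁴)(2.998×10⁸)/(464×10⁻⁹) = 4.281×10⁻¹⁹ J.
Energy delivered: (5.40 mW)(6660 s) = 35.96 J.
Photons incident: 35.96 / 4.281×10⁻¹⁹ = 8.400×10¹⁹, i.e. 8.400×10¹⁹/6.022×10²³ = 1.395×10⁻⁴ mol.
Photons absorbed: 0.299 × 1.395×10⁻⁴ = 4.171×10⁻⁵ mol.
Product: Φ × n_abs = 0.460 × 4.171×10⁻⁵ = 1.919×10⁻⁵ mol.
As a count: 1.919×10⁻⁵ × 6.022×10²³ = 1.2×10¹⁹.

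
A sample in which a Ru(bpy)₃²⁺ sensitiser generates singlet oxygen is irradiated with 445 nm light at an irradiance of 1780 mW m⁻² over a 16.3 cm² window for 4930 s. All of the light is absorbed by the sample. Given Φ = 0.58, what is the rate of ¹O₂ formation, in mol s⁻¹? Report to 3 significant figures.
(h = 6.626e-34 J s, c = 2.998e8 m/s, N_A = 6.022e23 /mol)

Photon energy at 445 nm: hc/λ = (6.626e-34)(2.998e8)/(445e-9) = 4.464e-19 J.
Energy delivered: (1780 mW m⁻²)(16.3e-4 m²)(4930 s) = 14.30 J.
Photons incident: 14.30 / 4.464e-19 = 3.203e19, i.e. 3.203e19/6.022e23 = 5.319e-5 mol.
Product formed: 0.58 × 5.319e-5 = 3.085e-5 mol.
Rate: 3.085e-5 / 4930 s = 6.26e-9 mol s⁻¹.

6.26e-9 mol s⁻¹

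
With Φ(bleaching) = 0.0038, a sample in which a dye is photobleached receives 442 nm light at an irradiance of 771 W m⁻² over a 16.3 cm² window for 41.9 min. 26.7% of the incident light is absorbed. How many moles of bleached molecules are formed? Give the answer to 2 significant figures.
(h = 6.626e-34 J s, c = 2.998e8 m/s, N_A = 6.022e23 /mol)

1.2e-5 mol

Photon energy at 442 nm: hc/λ = (6.626e-34)(2.998e8)/(442e-9) = 4.494e-19 J.
Energy delivered: (771 W m⁻²)(16.3e-4 m²)(2514 s) = 3159 J.
Photons incident: 3159 / 4.494e-19 = 7.029e21, i.e. 7.029e21/6.022e23 = 0.01167 mol.
Photons absorbed: 0.267 × 0.01167 = 0.003116 mol.
Product: Φ × n_abs = 0.0038 × 0.003116 = 1.184e-5 mol.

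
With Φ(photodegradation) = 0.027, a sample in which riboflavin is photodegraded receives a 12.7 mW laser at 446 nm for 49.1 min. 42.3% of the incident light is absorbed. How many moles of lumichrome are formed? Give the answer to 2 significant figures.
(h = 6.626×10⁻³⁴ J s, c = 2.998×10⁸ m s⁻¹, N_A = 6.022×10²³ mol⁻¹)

Photon energy at 446 nm: hc/λ = (6.626×10⁻³⁴)(2.998×10⁸)/(446×10⁻⁹) = 4.454×10⁻¹⁹ J.
Energy delivered: (12.7 mW)(2946 s) = 37.41 J.
Photons incident: 37.41 / 4.454×10⁻¹⁹ = 8.399×10¹⁹, i.e. 8.399×10¹⁹/6.022×10²³ = 1.395×10⁻⁴ mol.
Photons absorbed: 0.423 × 1.395×10⁻⁴ = 5.901×10⁻⁵ mol.
Product: Φ × n_abs = 0.027 × 5.901×10⁻⁵ = 1.593×10⁻⁶ mol.

1.6×10⁻⁶ mol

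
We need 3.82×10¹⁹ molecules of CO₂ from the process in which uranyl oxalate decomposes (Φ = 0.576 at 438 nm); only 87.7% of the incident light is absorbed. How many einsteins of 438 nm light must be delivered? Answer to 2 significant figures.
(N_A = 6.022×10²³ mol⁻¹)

1.3×10⁻⁴ einstein

Product: 3.82×10¹⁹ / 6.022×10²³ = 6.343×10⁻⁵ mol.
Photons that must be absorbed: 6.343×10⁻⁵ / 0.576 = 1.101×10⁻⁴ mol.
Incident photons needed: 1.101×10⁻⁴ / 0.877 = 1.255×10⁻⁴ mol.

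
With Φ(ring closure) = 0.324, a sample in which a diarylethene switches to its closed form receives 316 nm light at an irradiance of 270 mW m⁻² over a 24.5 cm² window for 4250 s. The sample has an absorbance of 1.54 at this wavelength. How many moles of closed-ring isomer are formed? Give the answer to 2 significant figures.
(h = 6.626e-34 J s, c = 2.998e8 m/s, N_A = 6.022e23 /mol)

Photon energy at 316 nm: hc/λ = (6.626e-34)(2.998e8)/(316e-9) = 6.286e-19 J.
Energy delivered: (270 mW m⁻²)(24.5e-4 m²)(4250 s) = 2.811 J.
Photons incident: 2.811 / 6.286e-19 = 4.472e18, i.e. 4.472e18/6.022e23 = 7.426e-6 mol.
Fraction absorbed: 1 − 10^(−1.54) = 0.9712.
Photons absorbed: 0.9712 × 7.426e-6 = 7.212e-6 mol.
Product: Φ × n_abs = 0.324 × 7.212e-6 = 2.337e-6 mol.

2.3e-6 mol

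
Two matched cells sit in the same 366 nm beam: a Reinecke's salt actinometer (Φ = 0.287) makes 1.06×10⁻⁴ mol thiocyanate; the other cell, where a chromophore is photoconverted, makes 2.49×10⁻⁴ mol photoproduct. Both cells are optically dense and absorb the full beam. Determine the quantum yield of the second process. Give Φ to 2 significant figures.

Photons absorbed by the actinometer: 1.06×10⁻⁴ / 0.287 = 3.693×10⁻⁴ mol.
Φ(unknown) = 2.49×10⁻⁴ / 3.693×10⁻⁴ = 0.67.

Φ = 0.67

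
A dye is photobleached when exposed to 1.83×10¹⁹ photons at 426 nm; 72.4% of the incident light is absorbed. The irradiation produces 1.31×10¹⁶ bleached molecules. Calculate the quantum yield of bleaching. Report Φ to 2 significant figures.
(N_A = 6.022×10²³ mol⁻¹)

Product: 1.31×10¹⁶ / 6.022×10²³ = 2.175×10⁻⁸ mol.
Moles of photons: 1.83×10¹⁹ / 6.022×10²³ = 3.039×10⁻⁵ mol.
Photons absorbed: 0.724 × 3.039×10⁻⁵ = 2.200×10⁻⁵ mol.
Φ = 2.175×10⁻⁸ mol / 2.200×10⁻⁵ mol photons = 9.9×10⁻⁴.

Φ = 9.9×10⁻⁴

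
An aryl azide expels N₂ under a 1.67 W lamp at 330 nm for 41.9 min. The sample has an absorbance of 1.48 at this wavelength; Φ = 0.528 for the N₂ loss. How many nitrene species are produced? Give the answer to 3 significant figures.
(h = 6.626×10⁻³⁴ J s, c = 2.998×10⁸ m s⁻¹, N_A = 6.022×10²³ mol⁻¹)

3.56×10²¹ species

Photon energy at 330 nm: hc/λ = (6.626×10⁻³⁴)(2.998×10⁸)/(330×10⁻⁹) = 6.020×10⁻¹⁹ J.
Energy delivered: (1.67 W)(2514 s) = 4198 J.
Photons incident: 4198 / 6.020×10⁻¹⁹ = 6.973×10²¹, i.e. 6.973×10²¹/6.022×10²³ = 0.01158 mol.
Fraction absorbed: 1 − 10^(−1.48) = 0.9669.
Photons absorbed: 0.9669 × 0.01158 = 0.01120 mol.
Product: Φ × n_abs = 0.528 × 0.01120 = 0.005914 mol.
As a count: 0.005914 × 6.022×10²³ = 3.56×10²¹.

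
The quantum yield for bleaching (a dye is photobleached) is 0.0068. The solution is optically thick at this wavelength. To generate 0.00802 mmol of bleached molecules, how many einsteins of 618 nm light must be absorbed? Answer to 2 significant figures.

0.0012 einstein

Product: 0.00802 mmol = 8.02e-6 mol.
Photons that must be absorbed: 8.02e-6 / 0.0068 = 0.001179 mol.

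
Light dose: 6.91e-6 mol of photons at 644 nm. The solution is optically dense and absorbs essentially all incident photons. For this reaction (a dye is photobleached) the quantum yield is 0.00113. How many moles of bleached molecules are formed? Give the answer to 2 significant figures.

7.8e-9 mol

Product: Φ × n_abs = 0.00113 × 6.91e-6 = 7.808e-9 mol.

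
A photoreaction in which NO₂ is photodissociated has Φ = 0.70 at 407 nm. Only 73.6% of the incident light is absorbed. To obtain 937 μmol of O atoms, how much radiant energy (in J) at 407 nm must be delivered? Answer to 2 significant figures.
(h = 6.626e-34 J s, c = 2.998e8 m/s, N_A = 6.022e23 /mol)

Product: 937 μmol = 9.37e-4 mol.
Photons that must be absorbed: 9.37e-4 / 0.70 = 0.001339 mol.
Incident photons needed: 0.001339 / 0.736 = 0.001819 mol.
Photon energy: hc/λ = 4.881e-19 J; per mole, 2.939e5 J mol⁻¹.
Energy required: 0.001819 × 2.939e5 = 530 J.

530 J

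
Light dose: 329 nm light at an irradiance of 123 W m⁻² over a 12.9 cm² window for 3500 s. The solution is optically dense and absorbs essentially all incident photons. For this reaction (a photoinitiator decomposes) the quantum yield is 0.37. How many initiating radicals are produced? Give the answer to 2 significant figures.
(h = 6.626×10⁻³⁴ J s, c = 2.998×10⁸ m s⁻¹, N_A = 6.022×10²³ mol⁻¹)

Photon energy at 329 nm: hc/λ = (6.626×10⁻³⁴)(2.998×10⁸)/(329×10⁻⁹) = 6.038×10⁻¹⁹ J.
Energy delivered: (123 W m⁻²)(12.9×10⁻⁴ m²)(3500 s) = 555.3 J.
Photons incident: 555.3 / 6.038×10⁻¹⁹ = 9.197×10²⁰, i.e. 9.197×10²⁰/6.022×10²³ = 0.001527 mol.
Product: Φ × n_abs = 0.37 × 0.001527 = 5.650×10⁻⁴ mol.
As a count: 5.650×10⁻⁴ × 6.022×10²³ = 3.4×10²⁰.

3.4×10²⁰ initiating radicals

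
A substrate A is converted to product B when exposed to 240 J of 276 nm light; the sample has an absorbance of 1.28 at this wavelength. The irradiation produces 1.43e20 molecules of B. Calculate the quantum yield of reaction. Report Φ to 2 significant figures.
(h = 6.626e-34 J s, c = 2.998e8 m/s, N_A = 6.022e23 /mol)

Φ = 0.45

Product: 1.43e20 / 6.022e23 = 2.375e-4 mol.
Photon energy at 276 nm: hc/λ = (6.626e-34)(2.998e8)/(276e-9) = 7.197e-19 J.
Photons incident: 240 / 7.197e-19 = 3.335e20, i.e. 3.335e20/6.022e23 = 5.538e-4 mol.
Fraction absorbed: 1 − 10^(−1.28) = 0.9475.
Photons absorbed: 0.9475 × 5.538e-4 = 5.247e-4 mol.
Φ = 2.375e-4 mol / 5.247e-4 mol photons = 0.45.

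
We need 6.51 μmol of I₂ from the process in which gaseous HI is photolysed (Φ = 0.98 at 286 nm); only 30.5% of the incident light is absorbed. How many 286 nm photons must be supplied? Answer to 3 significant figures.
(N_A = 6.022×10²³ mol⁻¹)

Product: 6.51 μmol = 6.51×10⁻⁶ mol.
Photons that must be absorbed: 6.51×10⁻⁶ / 0.98 = 6.643×10⁻⁶ mol.
Incident photons needed: 6.643×10⁻⁶ / 0.305 = 2.178×10⁻⁵ mol.
Photon count: 2.178×10⁻⁵ × 6.022×10²³ = 1.31×10¹⁹.

1.31×10¹⁹ photons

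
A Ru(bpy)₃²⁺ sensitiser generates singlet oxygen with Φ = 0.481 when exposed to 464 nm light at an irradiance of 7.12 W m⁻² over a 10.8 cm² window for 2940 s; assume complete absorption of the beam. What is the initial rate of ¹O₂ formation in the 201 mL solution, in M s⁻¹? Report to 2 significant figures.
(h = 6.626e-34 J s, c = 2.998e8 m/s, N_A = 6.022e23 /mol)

7.1e-8 M s⁻¹

Photon energy at 464 nm: hc/λ = (6.626e-34)(2.998e8)/(464e-9) = 4.281e-19 J.
Energy delivered: (7.12 W m⁻²)(10.8e-4 m²)(2940 s) = 22.61 J.
Photons incident: 22.61 / 4.281e-19 = 5.281e19, i.e. 5.281e19/6.022e23 = 8.770e-5 mol.
Product formed: 0.481 × 8.770e-5 = 4.218e-5 mol.
Rate: 4.218e-5 mol / (2940 s × 0.201 L) = 7.1e-8 M s⁻¹.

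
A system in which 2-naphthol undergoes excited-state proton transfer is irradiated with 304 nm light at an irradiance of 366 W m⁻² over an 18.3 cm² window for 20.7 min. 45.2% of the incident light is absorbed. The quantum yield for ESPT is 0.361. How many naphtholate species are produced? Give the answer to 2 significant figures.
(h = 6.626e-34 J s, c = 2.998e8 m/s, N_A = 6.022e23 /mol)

Photon energy at 304 nm: hc/λ = (6.626e-34)(2.998e8)/(304e-9) = 6.534e-19 J.
Energy delivered: (366 W m⁻²)(18.3e-4 m²)(1242 s) = 831.9 J.
Photons incident: 831.9 / 6.534e-19 = 1.273e21, i.e. 1.273e21/6.022e23 = 0.002114 mol.
Photons absorbed: 0.452 × 0.002114 = 9.555e-4 mol.
Product: Φ × n_abs = 0.361 × 9.555e-4 = 3.449e-4 mol.
As a count: 3.449e-4 × 6.022e23 = 2.1e20.

2.1e20 species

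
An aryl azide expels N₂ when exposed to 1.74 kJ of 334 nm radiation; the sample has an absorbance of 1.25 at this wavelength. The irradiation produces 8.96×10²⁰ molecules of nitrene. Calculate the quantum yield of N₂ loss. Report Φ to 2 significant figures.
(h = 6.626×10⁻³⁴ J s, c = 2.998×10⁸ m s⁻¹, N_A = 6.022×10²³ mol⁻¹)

Φ = 0.32

Product: 8.96×10²⁰ / 6.022×10²³ = 0.001488 mol.
Photon energy at 334 nm: hc/λ = (6.626×10⁻³⁴)(2.998×10⁸)/(334×10⁻⁹) = 5.948×10⁻¹⁹ J.
Incident energy: 1.74 kJ = 1740 J.
Photons incident: 1740 / 5.948×10⁻¹⁹ = 2.925×10²¹, i.e. 2.925×10²¹/6.022×10²³ = 0.004857 mol.
Fraction absorbed: 1 − 10^(−1.25) = 0.9438.
Photons absorbed: 0.9438 × 0.004857 = 0.004584 mol.
Φ = 0.001488 mol / 0.004584 mol photons = 0.32.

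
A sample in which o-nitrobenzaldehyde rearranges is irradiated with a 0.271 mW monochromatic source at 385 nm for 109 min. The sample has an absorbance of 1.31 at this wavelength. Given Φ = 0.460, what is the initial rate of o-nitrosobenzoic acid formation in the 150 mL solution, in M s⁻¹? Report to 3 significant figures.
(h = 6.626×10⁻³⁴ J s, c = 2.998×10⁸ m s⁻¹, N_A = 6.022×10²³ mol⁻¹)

2.54×10⁻⁹ M s⁻¹

Photon energy at 385 nm: hc/λ = (6.626×10⁻³⁴)(2.998×10⁸)/(385×10⁻⁹) = 5.160×10⁻¹⁹ J.
Energy delivered: (0.271 mW)(6540 s) = 1.772 J.
Photons incident: 1.772 / 5.160×10⁻¹⁹ = 3.434×10¹⁸, i.e. 3.434×10¹⁸/6.022×10²³ = 5.702×10⁻⁶ mol.
Fraction absorbed: 1 − 10^(−1.31) = 0.9510.
Photons absorbed: 0.9510 × 5.702×10⁻⁶ = 5.423×10⁻⁶ mol.
Product formed: 0.460 × 5.423×10⁻⁶ = 2.495×10⁻⁶ mol.
Rate: 2.495×10⁻⁶ mol / (6540 s × 0.15 L) = 2.54×10⁻⁹ M s⁻¹.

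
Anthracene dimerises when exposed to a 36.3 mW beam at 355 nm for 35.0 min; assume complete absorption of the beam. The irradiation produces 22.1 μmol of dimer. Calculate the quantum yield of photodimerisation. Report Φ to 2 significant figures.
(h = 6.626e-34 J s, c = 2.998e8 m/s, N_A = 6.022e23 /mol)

Φ = 0.098

Product: 22.1 μmol = 2.21e-5 mol.
Photon energy at 355 nm: hc/λ = (6.626e-34)(2.998e8)/(355e-9) = 5.596e-19 J.
Energy delivered: (36.3 mW)(2100 s) = 76.23 J.
Photons incident: 76.23 / 5.596e-19 = 1.362e20, i.e. 1.362e20/6.022e23 = 2.262e-4 mol.
Φ = 2.21e-5 mol / 2.262e-4 mol photons = 0.098.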